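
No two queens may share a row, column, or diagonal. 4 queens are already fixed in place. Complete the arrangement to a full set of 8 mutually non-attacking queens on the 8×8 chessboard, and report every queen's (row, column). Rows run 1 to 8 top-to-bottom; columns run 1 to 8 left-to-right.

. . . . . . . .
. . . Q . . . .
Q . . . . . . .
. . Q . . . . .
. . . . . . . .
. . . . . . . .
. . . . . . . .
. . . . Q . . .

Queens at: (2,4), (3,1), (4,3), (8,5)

(1,8) (2,4) (3,1) (4,3) (5,6) (6,2) (7,7) (8,5)

Row 1: attacked by (2,4)→{3,4,5}; (3,1)→{1,3}; (4,3)→{3,6}; (8,5)→{5}. Safe: 2, 7, 8. Place at column 8.
Row 5: attacked by (1,8)→{4,8}; (2,4)→{1,4,7}; (3,1)→{1,3}; (4,3)→{2,3,4}; (8,5)→{2,5,8}. Safe: 6. Place at column 6.
Row 6: attacked by (1,8)→{3,8}; (2,4)→{4,8}; (3,1)→{1,4}; (4,3)→{1,3,5}; (5,6)→{5,6,7}; (8,5)→{3,5,7}. Safe: 2. Place at column 2.
Row 7: attacked by (1,8)→{2,8}; (2,4)→{4}; (3,1)→{1,5}; (4,3)→{3,6}; (5,6)→{4,6,8}; (6,2)→{1,2,3}; (8,5)→{4,5,6}. Safe: 7. Place at column 7.
Columns [8, 4, 1, 3, 6, 2, 7, 5], r−c [-7, -2, 2, 1, -1, 4, 0, 3], r+c [9, 6, 4, 7, 11, 8, 14, 13] are all distinct, so no two queens attack.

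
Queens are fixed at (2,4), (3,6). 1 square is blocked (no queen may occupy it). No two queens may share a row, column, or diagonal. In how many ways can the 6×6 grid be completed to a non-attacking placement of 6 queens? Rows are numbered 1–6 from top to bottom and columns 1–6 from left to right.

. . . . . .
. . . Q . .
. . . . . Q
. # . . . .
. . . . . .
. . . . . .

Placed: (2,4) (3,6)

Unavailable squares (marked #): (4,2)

1

Branch on row 1: col 1 → 0; col 2 → 1.
Sum: 0 + 1 = 1.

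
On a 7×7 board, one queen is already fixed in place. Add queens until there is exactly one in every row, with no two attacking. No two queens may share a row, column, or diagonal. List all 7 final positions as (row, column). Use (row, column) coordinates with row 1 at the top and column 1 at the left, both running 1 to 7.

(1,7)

Row 2: attacked by (1,7)→{6,7}. Safe: 1, 2, 3, 4, 5. Place at column 3.
Row 3: attacked by (1,7)→{5,7}; (2,3)→{2,3,4}. Safe: 1, 6. Place at column 6.
Row 4: attacked by (1,7)→{4,7}; (2,3)→{1,3,5}; (3,6)→{5,6,7}. Safe: 2. Place at column 2.
Row 5: attacked by (1,7)→{3,7}; (2,3)→{3,6}; (3,6)→{4,6}; (4,2)→{1,2,3}. Safe: 5. Place at column 5.
Row 6: attacked by (1,7)→{2,7}; (2,3)→{3,7}; (3,6)→{3,6}; (4,2)→{2,4}; (5,5)→{4,5,6}. Safe: 1. Place at column 1.
Row 7: attacked by (1,7)→{1,7}; (2,3)→{3}; (3,6)→{2,6}; (4,2)→{2,5}; (5,5)→{3,5,7}; (6,1)→{1,2}. Safe: 4. Place at column 4.
Columns [7, 3, 6, 2, 5, 1, 4], r−c [-6, -1, -3, 2, 0, 5, 3], r+c [8, 5, 9, 6, 10, 7, 11] are all distinct, so no two queens attack.

(1,7) (2,3) (3,6) (4,2) (5,5) (6,1) (7,4)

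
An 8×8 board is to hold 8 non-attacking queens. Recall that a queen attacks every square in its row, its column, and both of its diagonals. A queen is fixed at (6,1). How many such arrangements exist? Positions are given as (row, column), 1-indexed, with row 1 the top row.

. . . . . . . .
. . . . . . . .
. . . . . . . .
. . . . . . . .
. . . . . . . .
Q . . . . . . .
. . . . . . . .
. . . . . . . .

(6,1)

16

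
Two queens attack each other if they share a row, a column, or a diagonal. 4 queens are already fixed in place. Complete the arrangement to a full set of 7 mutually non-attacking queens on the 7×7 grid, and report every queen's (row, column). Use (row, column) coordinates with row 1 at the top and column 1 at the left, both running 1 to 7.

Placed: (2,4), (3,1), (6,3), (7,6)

Row 1: attacked by (2,4)→{3,4,5}; (3,1)→{1,3}; (6,3)→{3}; (7,6)→{6}. Safe: 2, 7. Place at column 2.
Row 4: attacked by (1,2)→{2,5}; (2,4)→{2,4,6}; (3,1)→{1,2}; (6,3)→{1,3,5}; (7,6)→{3,6}. Safe: 7. Place at column 7.
Row 5: attacked by (1,2)→{2,6}; (2,4)→{1,4,7}; (3,1)→{1,3}; (4,7)→{6,7}; (6,3)→{2,3,4}; (7,6)→{4,6}. Safe: 5. Place at column 5.
Columns [2, 4, 1, 7, 5, 3, 6], r−c [-1, -2, 2, -3, 0, 3, 1], r+c [3, 6, 4, 11, 10, 9, 13] are all distinct, so no two queens attack.

(1,2) (2,4) (3,1) (4,7) (5,5) (6,3) (7,6)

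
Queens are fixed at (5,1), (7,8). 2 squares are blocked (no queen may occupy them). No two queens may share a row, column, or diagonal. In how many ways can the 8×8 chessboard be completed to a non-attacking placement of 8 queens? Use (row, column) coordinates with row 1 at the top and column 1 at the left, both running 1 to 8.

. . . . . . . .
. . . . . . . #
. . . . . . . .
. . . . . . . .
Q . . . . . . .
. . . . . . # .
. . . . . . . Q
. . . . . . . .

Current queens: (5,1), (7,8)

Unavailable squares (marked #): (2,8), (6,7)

3

Branch on row 1: col 3 → 1; col 4 → 1; col 6 → 0; col 7 → 1.
Sum: 1 + 1 + 0 + 1 = 3.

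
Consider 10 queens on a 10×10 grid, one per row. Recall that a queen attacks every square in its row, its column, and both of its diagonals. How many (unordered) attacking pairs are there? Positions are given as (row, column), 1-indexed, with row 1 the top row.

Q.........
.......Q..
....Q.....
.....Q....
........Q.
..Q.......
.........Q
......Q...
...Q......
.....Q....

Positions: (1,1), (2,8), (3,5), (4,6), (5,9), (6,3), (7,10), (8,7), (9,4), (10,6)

Same column: (4,6)–(10,6) (column 6).
Same diagonal: (2,8)–(4,6) (|2−4| = |8−6| = 2); (3,5)–(4,6) (|3−4| = |5−6| = 1).
Total attacking pairs: 3.

3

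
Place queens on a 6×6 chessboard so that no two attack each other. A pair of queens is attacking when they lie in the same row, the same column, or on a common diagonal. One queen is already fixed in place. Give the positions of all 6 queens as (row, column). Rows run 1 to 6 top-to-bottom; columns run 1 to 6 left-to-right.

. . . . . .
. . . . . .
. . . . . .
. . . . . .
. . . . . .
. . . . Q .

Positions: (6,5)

(1,2) (2,4) (3,6) (4,1) (5,3) (6,5)

Row 1: attacked by (6,5)→{5}. Safe: 1, 2, 3, 4, 6. Place at column 2.
Row 2: attacked by (1,2)→{1,2,3}; (6,5)→{1,5}. Safe: 4, 6. Place at column 4.
Row 3: attacked by (1,2)→{2,4}; (2,4)→{3,4,5}; (6,5)→{2,5}. Safe: 1, 6. Place at column 6.
Row 4: attacked by (1,2)→{2,5}; (2,4)→{2,4,6}; (3,6)→{5,6}; (6,5)→{3,5}. Safe: 1. Place at column 1.
Row 5: attacked by (1,2)→{2,6}; (2,4)→{1,4}; (3,6)→{4,6}; (4,1)→{1,2}; (6,5)→{4,5,6}. Safe: 3. Place at column 3.
Columns [2, 4, 6, 1, 3, 5], r−c [-1, -2, -3, 3, 2, 1], r+c [3, 6, 9, 5, 8, 11] are all distinct, so no two queens attack.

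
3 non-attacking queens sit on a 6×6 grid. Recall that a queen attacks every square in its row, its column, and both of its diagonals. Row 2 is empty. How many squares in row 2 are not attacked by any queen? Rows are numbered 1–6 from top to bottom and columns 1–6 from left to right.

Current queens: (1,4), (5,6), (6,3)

2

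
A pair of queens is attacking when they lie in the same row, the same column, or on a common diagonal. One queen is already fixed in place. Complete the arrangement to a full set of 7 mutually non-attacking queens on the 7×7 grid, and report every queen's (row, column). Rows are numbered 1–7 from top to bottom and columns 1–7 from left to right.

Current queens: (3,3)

Row 1: attacked by (3,3)→{1,3,5}. Safe: 2, 4, 6, 7. Place at column 7.
Row 2: attacked by (1,7)→{6,7}; (3,3)→{2,3,4}. Safe: 1, 5. Place at column 5.
Row 4: attacked by (1,7)→{4,7}; (2,5)→{3,5,7}; (3,3)→{2,3,4}. Safe: 1, 6. Place at column 1.
Row 5: attacked by (1,7)→{3,7}; (2,5)→{2,5}; (3,3)→{1,3,5}; (4,1)→{1,2}. Safe: 4, 6. Place at column 6.
Row 6: attacked by (1,7)→{2,7}; (2,5)→{1,5}; (3,3)→{3,6}; (4,1)→{1,3}; (5,6)→{5,6,7}. Safe: 4. Place at column 4.
Row 7: attacked by (1,7)→{1,7}; (2,5)→{5}; (3,3)→{3,7}; (4,1)→{1,4}; (5,6)→{4,6}; (6,4)→{3,4,5}. Safe: 2. Place at column 2.
Columns [7, 5, 3, 1, 6, 4, 2], r−c [-6, -3, 0, 3, -1, 2, 5], r+c [8, 7, 6, 5, 11, 10, 9] are all distinct, so no two queens attack.

(1,7) (2,5) (3,3) (4,1) (5,6) (6,4) (7,2)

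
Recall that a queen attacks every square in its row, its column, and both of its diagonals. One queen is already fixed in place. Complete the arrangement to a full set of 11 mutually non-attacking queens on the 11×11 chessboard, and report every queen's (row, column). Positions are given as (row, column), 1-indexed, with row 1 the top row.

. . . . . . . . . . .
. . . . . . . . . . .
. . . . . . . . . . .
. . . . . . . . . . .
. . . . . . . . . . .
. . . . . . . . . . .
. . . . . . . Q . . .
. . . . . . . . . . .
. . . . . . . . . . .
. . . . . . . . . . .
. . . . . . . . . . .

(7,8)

(1,10) (2,7) (3,11) (4,3) (5,1) (6,4) (7,8) (8,5) (9,9) (10,2) (11,6)

Row 1: attacked by (7,8)→{2,8}. Safe: 1, 3, 4, 5, 6, 7, 9, 10, 11. Place at column 10.
Row 2: attacked by (1,10)→{9,10,11}; (7,8)→{3,8}. Safe: 1, 2, 4, 5, 6, 7. Place at column 7.
Row 3: attacked by (1,10)→{8,10}; (2,7)→{6,7,8}; (7,8)→{4,8}. Safe: 1, 2, 3, 5, 9, 11. Place at column 11.
Row 4: attacked by (1,10)→{7,10}; (2,7)→{5,7,9}; (3,11)→{10,11}; (7,8)→{5,8,11}. Safe: 1, 2, 3, 4, 6. Place at column 3.
Row 5: attacked by (1,10)→{6,10}; (2,7)→{4,7,10}; (3,11)→{9,11}; (4,3)→{2,3,4}; (7,8)→{6,8,10}. Safe: 1, 5. Place at column 1.
Row 6: attacked by (1,10)→{5,10}; (2,7)→{3,7,11}; (3,11)→{8,11}; (4,3)→{1,3,5}; (5,1)→{1,2}; (7,8)→{7,8,9}. Safe: 4, 6. Place at column 4.
Row 8: attacked by (1,10)→{3,10}; (2,7)→{1,7}; (3,11)→{6,11}; (4,3)→{3,7}; (5,1)→{1,4}; (6,4)→{2,4,6}; (7,8)→{7,8,9}. Safe: 5. Place at column 5.
Row 9: attacked by (1,10)→{2,10}; (2,7)→{7}; (3,11)→{5,11}; (4,3)→{3,8}; (5,1)→{1,5}; (6,4)→{1,4,7}; (7,8)→{6,8,10}; (8,5)→{4,5,6}. Safe: 9. Place at column 9.
Row 10: attacked by (1,10)→{1,10}; (2,7)→{7}; (3,11)→{4,11}; (4,3)→{3,9}; (5,1)→{1,6}; (6,4)→{4,8}; (7,8)→{5,8,11}; (8,5)→{3,5,7}; (9,9)→{8,9,10}. Safe: 2. Place at column 2.
Row 11: attacked by (1,10)→{10}; (2,7)→{7}; (3,11)→{3,11}; (4,3)→{3,10}; (5,1)→{1,7}; (6,4)→{4,9}; (7,8)→{4,8}; (8,5)→{2,5,8}; (9,9)→{7,9,11}; (10,2)→{1,2,3}. Safe: 6. Place at column 6.
Columns [10, 7, 11, 3, 1, 4, 8, 5, 9, 2, 6], r−c [-9, -5, -8, 1, 4, 2, -1, 3, 0, 8, 5], r+c [11, 9, 14, 7, 6, 10, 15, 13, 18, 12, 17] are all distinct, so no two queens attack.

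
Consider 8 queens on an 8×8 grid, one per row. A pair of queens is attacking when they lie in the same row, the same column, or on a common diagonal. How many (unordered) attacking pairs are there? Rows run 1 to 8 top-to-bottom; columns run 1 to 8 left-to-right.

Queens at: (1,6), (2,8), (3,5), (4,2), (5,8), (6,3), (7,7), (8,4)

1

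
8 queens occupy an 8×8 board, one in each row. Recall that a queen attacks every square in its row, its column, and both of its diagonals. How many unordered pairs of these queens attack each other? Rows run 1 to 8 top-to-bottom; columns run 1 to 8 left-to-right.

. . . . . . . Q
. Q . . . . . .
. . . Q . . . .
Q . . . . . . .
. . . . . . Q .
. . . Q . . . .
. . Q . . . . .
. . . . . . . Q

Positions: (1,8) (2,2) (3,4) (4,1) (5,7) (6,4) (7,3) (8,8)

Same column: (1,8)–(8,8) (column 8); (3,4)–(6,4) (column 4).
Same diagonal: (2,2)–(8,8) (|2−8| = |2−8| = 6); (6,4)–(7,3) (|6−7| = |4−3| = 1).
Total attacking pairs: 4.

4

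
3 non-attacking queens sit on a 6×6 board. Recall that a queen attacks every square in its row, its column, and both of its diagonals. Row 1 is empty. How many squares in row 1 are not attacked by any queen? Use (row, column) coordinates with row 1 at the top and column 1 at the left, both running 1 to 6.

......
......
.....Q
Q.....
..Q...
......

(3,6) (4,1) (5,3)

(3,6) attacks row 1 at column 6 and diagonals 4.
(4,1) attacks row 1 at column 1 and diagonals 4.
(5,3) attacks row 1 at column 3.
Attacked columns: {1, 3, 4, 6}. Safe: {2, 5}.

2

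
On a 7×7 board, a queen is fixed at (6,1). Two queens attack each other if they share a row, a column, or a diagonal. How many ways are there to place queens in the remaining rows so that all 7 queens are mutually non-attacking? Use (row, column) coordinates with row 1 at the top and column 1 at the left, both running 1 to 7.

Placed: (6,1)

Branch on row 1: col 2 → 1; col 3 → 1; col 4 → 2; col 5 → 2; col 7 → 1.
Sum: 1 + 1 + 2 + 2 + 1 = 7.

7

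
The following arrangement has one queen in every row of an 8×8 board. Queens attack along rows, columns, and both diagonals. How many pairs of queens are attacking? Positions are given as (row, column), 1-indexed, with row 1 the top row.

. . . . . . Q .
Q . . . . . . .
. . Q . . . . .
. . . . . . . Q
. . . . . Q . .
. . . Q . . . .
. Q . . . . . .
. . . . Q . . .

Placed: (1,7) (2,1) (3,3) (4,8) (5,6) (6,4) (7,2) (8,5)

All columns are distinct and no two queens satisfy |Δrow| = |Δcol|, so no pair attacks.

0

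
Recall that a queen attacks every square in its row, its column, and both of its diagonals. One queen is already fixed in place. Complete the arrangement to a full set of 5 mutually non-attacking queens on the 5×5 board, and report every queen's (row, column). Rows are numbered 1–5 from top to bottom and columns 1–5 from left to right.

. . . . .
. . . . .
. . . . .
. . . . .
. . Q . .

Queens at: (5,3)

(1,5) (2,2) (3,4) (4,1) (5,3)

Row 1: attacked by (5,3)→{3}. Safe: 1, 2, 4, 5. Place at column 5.
Row 2: attacked by (1,5)→{4,5}; (5,3)→{3}. Safe: 1, 2. Place at column 2.
Row 3: attacked by (1,5)→{3,5}; (2,2)→{1,2,3}; (5,3)→{1,3,5}. Safe: 4. Place at column 4.
Row 4: attacked by (1,5)→{2,5}; (2,2)→{2,4}; (3,4)→{3,4,5}; (5,3)→{2,3,4}. Safe: 1. Place at column 1.
Columns [5, 2, 4, 1, 3], r−c [-4, 0, -1, 3, 2], r+c [6, 4, 7, 5, 8] are all distinct, so no two queens attack.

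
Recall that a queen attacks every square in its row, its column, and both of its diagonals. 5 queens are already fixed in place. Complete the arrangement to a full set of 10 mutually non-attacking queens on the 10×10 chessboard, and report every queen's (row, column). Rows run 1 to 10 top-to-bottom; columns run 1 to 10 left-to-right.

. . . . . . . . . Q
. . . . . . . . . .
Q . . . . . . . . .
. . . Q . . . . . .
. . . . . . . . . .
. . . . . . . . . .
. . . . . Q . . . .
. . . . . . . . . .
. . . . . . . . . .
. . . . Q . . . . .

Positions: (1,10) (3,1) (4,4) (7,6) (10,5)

Row 2: attacked by (1,10)→{9,10}; (3,1)→{1,2}; (4,4)→{2,4,6}; (7,6)→{1,6}; (10,5)→{5}. Safe: 3, 7, 8. Place at column 7.
Row 5: attacked by (1,10)→{6,10}; (2,7)→{4,7,10}; (3,1)→{1,3}; (4,4)→{3,4,5}; (7,6)→{4,6,8}; (10,5)→{5,10}. Safe: 2, 9. Place at column 2.
Row 6: attacked by (1,10)→{5,10}; (2,7)→{3,7}; (3,1)→{1,4}; (4,4)→{2,4,6}; (5,2)→{1,2,3}; (7,6)→{5,6,7}; (10,5)→{1,5,9}. Safe: 8. Place at column 8.
Row 8: attacked by (1,10)→{3,10}; (2,7)→{1,7}; (3,1)→{1,6}; (4,4)→{4,8}; (5,2)→{2,5}; (6,8)→{6,8,10}; (7,6)→{5,6,7}; (10,5)→{3,5,7}. Safe: 9. Place at column 9.
Row 9: attacked by (1,10)→{2,10}; (2,7)→{7}; (3,1)→{1,7}; (4,4)→{4,9}; (5,2)→{2,6}; (6,8)→{5,8}; (7,6)→{4,6,8}; (8,9)→{8,9,10}; (10,5)→{4,5,6}. Safe: 3. Place at column 3.
Columns [10, 7, 1, 4, 2, 8, 6, 9, 3, 5], r−c [-9, -5, 2, 0, 3, -2, 1, -1, 6, 5], r+c [11, 9, 4, 8, 7, 14, 13, 17, 12, 15] are all distinct, so no two queens attack.

(1,10) (2,7) (3,1) (4,4) (5,2) (6,8) (7,6) (8,9) (9,3) (10,5)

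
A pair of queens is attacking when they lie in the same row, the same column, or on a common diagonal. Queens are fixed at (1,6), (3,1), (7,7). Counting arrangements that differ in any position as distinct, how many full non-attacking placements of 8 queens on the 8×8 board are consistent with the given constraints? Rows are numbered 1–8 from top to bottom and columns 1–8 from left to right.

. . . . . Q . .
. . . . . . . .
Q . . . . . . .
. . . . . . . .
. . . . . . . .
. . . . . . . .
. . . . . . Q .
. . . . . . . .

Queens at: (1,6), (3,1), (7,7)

2

Branch on row 2: col 3 → 1; col 4 → 1; col 8 → 0.
Sum: 1 + 1 + 0 = 2.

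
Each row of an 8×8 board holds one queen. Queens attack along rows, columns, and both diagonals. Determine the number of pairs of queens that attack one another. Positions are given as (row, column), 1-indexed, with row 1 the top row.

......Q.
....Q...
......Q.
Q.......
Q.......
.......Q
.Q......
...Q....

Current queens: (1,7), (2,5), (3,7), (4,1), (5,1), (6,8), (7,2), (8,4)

Same column: (1,7)–(3,7) (column 7); (4,1)–(5,1) (column 1).
Same diagonal: (5,1)–(8,4) (|5−8| = |1−4| = 3).
Total attacking pairs: 3.

3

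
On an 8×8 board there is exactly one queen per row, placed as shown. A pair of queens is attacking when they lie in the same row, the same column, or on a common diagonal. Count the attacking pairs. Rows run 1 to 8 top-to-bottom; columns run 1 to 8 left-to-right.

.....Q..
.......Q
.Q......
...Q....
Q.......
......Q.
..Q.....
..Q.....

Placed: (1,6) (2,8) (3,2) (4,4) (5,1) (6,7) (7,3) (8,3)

3

Same column: (7,3)–(8,3) (column 3).
Same diagonal: (2,8)–(7,3) (|2−7| = |8−3| = 5); (5,1)–(7,3) (|5−7| = |1−3| = 2).
Total attacking pairs: 3.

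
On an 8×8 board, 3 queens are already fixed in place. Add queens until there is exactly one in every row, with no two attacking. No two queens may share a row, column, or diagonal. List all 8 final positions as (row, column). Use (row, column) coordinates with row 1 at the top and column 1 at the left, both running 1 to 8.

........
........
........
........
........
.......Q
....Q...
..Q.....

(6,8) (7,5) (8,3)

Row 1: attacked by (6,8)→{3,8}; (7,5)→{5}; (8,3)→{3}. Safe: 1, 2, 4, 6, 7. Place at column 6.
Row 2: attacked by (1,6)→{5,6,7}; (6,8)→{4,8}; (7,5)→{5}; (8,3)→{3}. Safe: 1, 2. Place at column 2.
Row 3: attacked by (1,6)→{4,6,8}; (2,2)→{1,2,3}; (6,8)→{5,8}; (7,5)→{1,5}; (8,3)→{3,8}. Safe: 7. Place at column 7.
Row 4: attacked by (1,6)→{3,6}; (2,2)→{2,4}; (3,7)→{6,7,8}; (6,8)→{6,8}; (7,5)→{2,5,8}; (8,3)→{3,7}. Safe: 1. Place at column 1.
Row 5: attacked by (1,6)→{2,6}; (2,2)→{2,5}; (3,7)→{5,7}; (4,1)→{1,2}; (6,8)→{7,8}; (7,5)→{3,5,7}; (8,3)→{3,6}. Safe: 4. Place at column 4.
Columns [6, 2, 7, 1, 4, 8, 5, 3], r−c [-5, 0, -4, 3, 1, -2, 2, 5], r+c [7, 4, 10, 5, 9, 14, 12, 11] are all distinct, so no two queens attack.

(1,6) (2,2) (3,7) (4,1) (5,4) (6,8) (7,5) (8,3)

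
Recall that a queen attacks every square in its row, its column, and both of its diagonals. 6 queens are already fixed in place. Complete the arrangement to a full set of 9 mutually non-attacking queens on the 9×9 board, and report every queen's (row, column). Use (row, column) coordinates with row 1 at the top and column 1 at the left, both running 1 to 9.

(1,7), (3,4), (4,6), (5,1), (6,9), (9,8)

(1,7) (2,2) (3,4) (4,6) (5,1) (6,9) (7,5) (8,3) (9,8)

Row 2: attacked by (1,7)→{6,7,8}; (3,4)→{3,4,5}; (4,6)→{4,6,8}; (5,1)→{1,4}; (6,9)→{5,9}; (9,8)→{1,8}. Safe: 2. Place at column 2.
Row 7: attacked by (1,7)→{1,7}; (2,2)→{2,7}; (3,4)→{4,8}; (4,6)→{3,6,9}; (5,1)→{1,3}; (6,9)→{8,9}; (9,8)→{6,8}. Safe: 5. Place at column 5.
Row 8: attacked by (1,7)→{7}; (2,2)→{2,8}; (3,4)→{4,9}; (4,6)→{2,6}; (5,1)→{1,4}; (6,9)→{7,9}; (7,5)→{4,5,6}; (9,8)→{7,8,9}. Safe: 3. Place at column 3.
Columns [7, 2, 4, 6, 1, 9, 5, 3, 8], r−c [-6, 0, -1, -2, 4, -3, 2, 5, 1], r+c [8, 4, 7, 10, 6, 15, 12, 11, 17] are all distinct, so no two queens attack.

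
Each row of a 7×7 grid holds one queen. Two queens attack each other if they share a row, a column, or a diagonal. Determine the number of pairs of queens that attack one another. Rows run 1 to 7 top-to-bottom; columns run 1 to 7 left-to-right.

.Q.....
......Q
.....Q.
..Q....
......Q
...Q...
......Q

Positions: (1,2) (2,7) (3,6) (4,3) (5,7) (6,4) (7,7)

4

Same column: (2,7)–(5,7) (column 7); (2,7)–(7,7) (column 7); (5,7)–(7,7) (column 7).
Same diagonal: (2,7)–(3,6) (|2−3| = |7−6| = 1).
Total attacking pairs: 4.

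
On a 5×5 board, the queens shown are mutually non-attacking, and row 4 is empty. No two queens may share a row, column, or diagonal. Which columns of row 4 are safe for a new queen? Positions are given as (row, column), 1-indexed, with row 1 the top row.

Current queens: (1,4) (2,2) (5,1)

(1,4) attacks row 4 at column 4 and diagonals 1.
(2,2) attacks row 4 at column 2 and diagonals 4.
(5,1) attacks row 4 at column 1 and diagonals 2.
Attacked columns: {1, 2, 4}. Safe: {3, 5}.

columns 3, 5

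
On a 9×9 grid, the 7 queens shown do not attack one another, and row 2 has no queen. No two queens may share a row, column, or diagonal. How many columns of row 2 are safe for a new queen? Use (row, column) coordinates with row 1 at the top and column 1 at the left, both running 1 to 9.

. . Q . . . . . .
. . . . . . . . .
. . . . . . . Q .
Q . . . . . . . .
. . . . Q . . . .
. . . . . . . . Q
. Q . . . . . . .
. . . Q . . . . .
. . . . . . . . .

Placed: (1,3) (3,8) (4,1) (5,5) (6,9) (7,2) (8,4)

1

(1,3) attacks row 2 at column 3 and diagonals 2, 4.
(3,8) attacks row 2 at column 8 and diagonals 7, 9.
(4,1) attacks row 2 at column 1 and diagonals 3.
(5,5) attacks row 2 at column 5 and diagonals 2, 8.
(6,9) attacks row 2 at column 9 and diagonals 5.
(7,2) attacks row 2 at column 2 and diagonals 7.
(8,4) attacks row 2 at column 4.
Attacked columns: {1, 2, 3, 4, 5, 7, 8, 9}. Safe: {6}.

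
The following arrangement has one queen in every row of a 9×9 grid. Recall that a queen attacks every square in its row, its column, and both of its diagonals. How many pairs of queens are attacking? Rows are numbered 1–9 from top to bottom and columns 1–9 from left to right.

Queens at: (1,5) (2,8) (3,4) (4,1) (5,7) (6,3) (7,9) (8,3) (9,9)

Same column: (6,3)–(8,3) (column 3); (7,9)–(9,9) (column 9).
Same diagonal: (4,1)–(6,3) (|4−6| = |1−3| = 2); (5,7)–(7,9) (|5−7| = |7−9| = 2).
Total attacking pairs: 4.

4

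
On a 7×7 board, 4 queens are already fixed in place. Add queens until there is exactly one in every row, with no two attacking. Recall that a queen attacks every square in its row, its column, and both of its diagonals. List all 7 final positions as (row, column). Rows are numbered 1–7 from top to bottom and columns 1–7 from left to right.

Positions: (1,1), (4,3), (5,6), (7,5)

Row 2: attacked by (1,1)→{1,2}; (4,3)→{1,3,5}; (5,6)→{3,6}; (7,5)→{5}. Safe: 4, 7. Place at column 4.
Row 3: attacked by (1,1)→{1,3}; (2,4)→{3,4,5}; (4,3)→{2,3,4}; (5,6)→{4,6}; (7,5)→{1,5}. Safe: 7. Place at column 7.
Row 6: attacked by (1,1)→{1,6}; (2,4)→{4}; (3,7)→{4,7}; (4,3)→{1,3,5}; (5,6)→{5,6,7}; (7,5)→{4,5,6}. Safe: 2. Place at column 2.
Columns [1, 4, 7, 3, 6, 2, 5], r−c [0, -2, -4, 1, -1, 4, 2], r+c [2, 6, 10, 7, 11, 8, 12] are all distinct, so no two queens attack.

(1,1) (2,4) (3,7) (4,3) (5,6) (6,2) (7,5)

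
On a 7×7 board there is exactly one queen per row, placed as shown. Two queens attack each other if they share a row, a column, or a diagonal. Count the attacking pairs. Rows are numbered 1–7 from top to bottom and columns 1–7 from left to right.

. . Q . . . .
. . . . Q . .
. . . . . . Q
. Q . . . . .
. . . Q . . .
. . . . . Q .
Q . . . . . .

0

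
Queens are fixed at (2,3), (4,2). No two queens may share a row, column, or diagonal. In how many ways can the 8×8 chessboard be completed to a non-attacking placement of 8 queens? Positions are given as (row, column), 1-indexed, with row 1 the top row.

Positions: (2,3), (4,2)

3

Branch on row 1: col 1 → 0; col 6 → 2; col 7 → 1; col 8 → 0.
Sum: 0 + 2 + 1 + 0 = 3.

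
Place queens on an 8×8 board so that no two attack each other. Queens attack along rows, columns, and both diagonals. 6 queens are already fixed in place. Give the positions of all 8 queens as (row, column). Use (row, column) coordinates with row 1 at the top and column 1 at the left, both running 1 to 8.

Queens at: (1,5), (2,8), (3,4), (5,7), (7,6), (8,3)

(1,5) (2,8) (3,4) (4,1) (5,7) (6,2) (7,6) (8,3)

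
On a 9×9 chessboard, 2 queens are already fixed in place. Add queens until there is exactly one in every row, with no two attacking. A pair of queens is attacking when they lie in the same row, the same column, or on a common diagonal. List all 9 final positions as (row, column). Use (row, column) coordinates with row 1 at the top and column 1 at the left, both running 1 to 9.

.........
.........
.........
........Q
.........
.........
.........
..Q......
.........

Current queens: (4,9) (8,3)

(1,7) (2,4) (3,1) (4,9) (5,2) (6,6) (7,8) (8,3) (9,5)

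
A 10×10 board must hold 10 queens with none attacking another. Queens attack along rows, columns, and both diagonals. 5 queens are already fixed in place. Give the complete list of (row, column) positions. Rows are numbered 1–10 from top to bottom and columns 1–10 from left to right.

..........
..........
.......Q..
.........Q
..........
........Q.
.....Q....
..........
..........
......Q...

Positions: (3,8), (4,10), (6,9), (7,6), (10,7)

(1,2) (2,4) (3,8) (4,10) (5,5) (6,9) (7,6) (8,1) (9,3) (10,7)

Row 1: attacked by (3,8)→{6,8,10}; (4,10)→{7,10}; (6,9)→{4,9}; (7,6)→{6}; (10,7)→{7}. Safe: 1, 2, 3, 5. Place at column 2.
Row 2: attacked by (1,2)→{1,2,3}; (3,8)→{7,8,9}; (4,10)→{8,10}; (6,9)→{5,9}; (7,6)→{1,6}; (10,7)→{7}. Safe: 4. Place at column 4.
Row 5: attacked by (1,2)→{2,6}; (2,4)→{1,4,7}; (3,8)→{6,8,10}; (4,10)→{9,10}; (6,9)→{8,9,10}; (7,6)→{4,6,8}; (10,7)→{2,7}. Safe: 3, 5. Place at column 5.
Row 8: attacked by (1,2)→{2,9}; (2,4)→{4,10}; (3,8)→{3,8}; (4,10)→{6,10}; (5,5)→{2,5,8}; (6,9)→{7,9}; (7,6)→{5,6,7}; (10,7)→{5,7,9}. Safe: 1. Place at column 1.
Row 9: attacked by (1,2)→{2,10}; (2,4)→{4}; (3,8)→{2,8}; (4,10)→{5,10}; (5,5)→{1,5,9}; (6,9)→{6,9}; (7,6)→{4,6,8}; (8,1)→{1,2}; (10,7)→{6,7,8}. Safe: 3. Place at column 3.
Columns [2, 4, 8, 10, 5, 9, 6, 1, 3, 7], r−c [-1, -2, -5, -6, 0, -3, 1, 7, 6, 3], r+c [3, 6, 11, 14, 10, 15, 13, 9, 12, 17] are all distinct, so no two queens attack.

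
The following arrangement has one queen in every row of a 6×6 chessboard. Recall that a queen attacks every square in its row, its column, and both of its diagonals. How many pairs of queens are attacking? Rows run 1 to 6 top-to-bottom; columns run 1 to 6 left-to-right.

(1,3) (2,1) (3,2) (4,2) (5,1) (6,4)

5

Same column: (2,1)–(5,1) (column 1); (3,2)–(4,2) (column 2).
Same diagonal: (2,1)–(3,2) (|2−3| = |1−2| = 1); (4,2)–(5,1) (|4−5| = |2−1| = 1); (4,2)–(6,4) (|4−6| = |2−4| = 2).
Total attacking pairs: 5.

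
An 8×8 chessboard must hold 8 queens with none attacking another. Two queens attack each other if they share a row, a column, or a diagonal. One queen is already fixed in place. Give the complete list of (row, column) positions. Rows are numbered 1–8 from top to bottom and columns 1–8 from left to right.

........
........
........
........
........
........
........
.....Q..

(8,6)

(1,4) (2,7) (3,3) (4,8) (5,2) (6,5) (7,1) (8,6)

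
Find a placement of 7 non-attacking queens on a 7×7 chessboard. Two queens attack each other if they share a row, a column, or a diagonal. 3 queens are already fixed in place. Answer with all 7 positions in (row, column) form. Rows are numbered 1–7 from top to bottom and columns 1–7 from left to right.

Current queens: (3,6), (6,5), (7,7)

Row 1: attacked by (3,6)→{4,6}; (6,5)→{5}; (7,7)→{1,7}. Safe: 2, 3. Place at column 2.
Row 2: attacked by (1,2)→{1,2,3}; (3,6)→{5,6,7}; (6,5)→{1,5}; (7,7)→{2,7}. Safe: 4. Place at column 4.
Row 4: attacked by (1,2)→{2,5}; (2,4)→{2,4,6}; (3,6)→{5,6,7}; (6,5)→{3,5,7}; (7,7)→{4,7}. Safe: 1. Place at column 1.
Row 5: attacked by (1,2)→{2,6}; (2,4)→{1,4,7}; (3,6)→{4,6}; (4,1)→{1,2}; (6,5)→{4,5,6}; (7,7)→{5,7}. Safe: 3. Place at column 3.
Columns [2, 4, 6, 1, 3, 5, 7], r−c [-1, -2, -3, 3, 2, 1, 0], r+c [3, 6, 9, 5, 8, 11, 14] are all distinct, so no two queens attack.

(1,2) (2,4) (3,6) (4,1) (5,3) (6,5) (7,7)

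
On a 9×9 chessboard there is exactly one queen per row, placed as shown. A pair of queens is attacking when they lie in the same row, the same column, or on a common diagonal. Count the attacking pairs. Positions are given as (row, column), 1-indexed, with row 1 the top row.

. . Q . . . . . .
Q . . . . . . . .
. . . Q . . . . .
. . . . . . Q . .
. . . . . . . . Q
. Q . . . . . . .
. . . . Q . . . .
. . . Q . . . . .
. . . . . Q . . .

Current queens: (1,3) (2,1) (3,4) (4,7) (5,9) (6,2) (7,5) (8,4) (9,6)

3

Same column: (3,4)–(8,4) (column 4).
Same diagonal: (6,2)–(8,4) (|6−8| = |2−4| = 2); (7,5)–(8,4) (|7−8| = |5−4| = 1).
Total attacking pairs: 3.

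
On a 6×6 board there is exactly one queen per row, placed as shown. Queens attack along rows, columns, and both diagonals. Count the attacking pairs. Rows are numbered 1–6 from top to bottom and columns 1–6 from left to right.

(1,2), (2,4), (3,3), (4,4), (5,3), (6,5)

5

Same column: (2,4)–(4,4) (column 4); (3,3)–(5,3) (column 3).
Same diagonal: (2,4)–(3,3) (|2−3| = |4−3| = 1); (3,3)–(4,4) (|3−4| = |3−4| = 1); (4,4)–(5,3) (|4−5| = |4−3| = 1).
Total attacking pairs: 5.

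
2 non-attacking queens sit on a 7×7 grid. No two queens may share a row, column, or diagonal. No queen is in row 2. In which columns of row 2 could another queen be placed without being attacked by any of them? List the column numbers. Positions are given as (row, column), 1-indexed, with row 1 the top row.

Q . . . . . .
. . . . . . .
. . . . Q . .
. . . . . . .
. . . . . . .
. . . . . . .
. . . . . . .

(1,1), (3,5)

(1,1) attacks row 2 at column 1 and diagonals 2.
(3,5) attacks row 2 at column 5 and diagonals 4, 6.
Attacked columns: {1, 2, 4, 5, 6}. Safe: {3, 7}.

columns 3, 7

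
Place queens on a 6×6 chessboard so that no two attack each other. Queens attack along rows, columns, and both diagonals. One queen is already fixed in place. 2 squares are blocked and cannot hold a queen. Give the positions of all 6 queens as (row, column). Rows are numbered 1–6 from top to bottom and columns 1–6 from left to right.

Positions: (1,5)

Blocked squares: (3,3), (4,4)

(1,5) (2,3) (3,1) (4,6) (5,4) (6,2)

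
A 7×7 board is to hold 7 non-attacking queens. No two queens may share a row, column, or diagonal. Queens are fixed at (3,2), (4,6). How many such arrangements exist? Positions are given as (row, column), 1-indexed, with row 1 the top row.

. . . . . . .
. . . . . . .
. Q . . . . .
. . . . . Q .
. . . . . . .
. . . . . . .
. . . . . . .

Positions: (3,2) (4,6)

2

Branch on row 1: col 1 → 1; col 5 → 1; col 7 → 0.
Sum: 1 + 1 + 0 = 2.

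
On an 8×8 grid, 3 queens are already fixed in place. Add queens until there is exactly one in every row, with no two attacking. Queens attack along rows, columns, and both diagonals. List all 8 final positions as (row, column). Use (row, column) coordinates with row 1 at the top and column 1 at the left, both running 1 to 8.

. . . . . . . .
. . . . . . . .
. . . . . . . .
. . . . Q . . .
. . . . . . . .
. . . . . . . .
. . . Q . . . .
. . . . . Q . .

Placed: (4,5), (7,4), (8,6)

Row 1: attacked by (4,5)→{2,5,8}; (7,4)→{4}; (8,6)→{6}. Safe: 1, 3, 7. Place at column 3.
Row 2: attacked by (1,3)→{2,3,4}; (4,5)→{3,5,7}; (7,4)→{4}; (8,6)→{6}. Safe: 1, 8. Place at column 1.
Row 3: attacked by (1,3)→{1,3,5}; (2,1)→{1,2}; (4,5)→{4,5,6}; (7,4)→{4,8}; (8,6)→{1,6}. Safe: 7. Place at column 7.
Row 5: attacked by (1,3)→{3,7}; (2,1)→{1,4}; (3,7)→{5,7}; (4,5)→{4,5,6}; (7,4)→{2,4,6}; (8,6)→{3,6}. Safe: 8. Place at column 8.
Row 6: attacked by (1,3)→{3,8}; (2,1)→{1,5}; (3,7)→{4,7}; (4,5)→{3,5,7}; (5,8)→{7,8}; (7,4)→{3,4,5}; (8,6)→{4,6,8}. Safe: 2. Place at column 2.
Columns [3, 1, 7, 5, 8, 2, 4, 6], r−c [-2, 1, -4, -1, -3, 4, 3, 2], r+c [4, 3, 10, 9, 13, 8, 11, 14] are all distinct, so no two queens attack.

(1,3) (2,1) (3,7) (4,5) (5,8) (6,2) (7,4) (8,6)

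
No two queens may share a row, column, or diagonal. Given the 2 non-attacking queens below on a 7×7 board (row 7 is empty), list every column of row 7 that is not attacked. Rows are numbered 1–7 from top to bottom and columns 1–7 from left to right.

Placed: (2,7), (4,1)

columns 3, 5, 6

(2,7) attacks row 7 at column 7 and diagonals 2.
(4,1) attacks row 7 at column 1 and diagonals 4.
Attacked columns: {1, 2, 4, 7}. Safe: {3, 5, 6}.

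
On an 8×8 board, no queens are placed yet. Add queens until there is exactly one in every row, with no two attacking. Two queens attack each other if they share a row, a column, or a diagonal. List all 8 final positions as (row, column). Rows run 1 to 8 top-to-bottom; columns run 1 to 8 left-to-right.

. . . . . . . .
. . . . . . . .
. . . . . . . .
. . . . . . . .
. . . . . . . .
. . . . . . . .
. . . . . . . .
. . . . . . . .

(1,7) (2,3) (3,8) (4,2) (5,5) (6,1) (7,6) (8,4)

Row 1: Safe: 1, 2, 3, 4, 5, 6, 7, 8. Place at column 7.
Row 2: attacked by (1,7)→{6,7,8}. Safe: 1, 2, 3, 4, 5. Place at column 3.
Row 3: attacked by (1,7)→{5,7}; (2,3)→{2,3,4}. Safe: 1, 6, 8. Place at column 8.
Row 4: attacked by (1,7)→{4,7}; (2,3)→{1,3,5}; (3,8)→{7,8}. Safe: 2, 6. Place at column 2.
Row 5: attacked by (1,7)→{3,7}; (2,3)→{3,6}; (3,8)→{6,8}; (4,2)→{1,2,3}. Safe: 4, 5. Place at column 5.
Row 6: attacked by (1,7)→{2,7}; (2,3)→{3,7}; (3,8)→{5,8}; (4,2)→{2,4}; (5,5)→{4,5,6}. Safe: 1. Place at column 1.
Row 7: attacked by (1,7)→{1,7}; (2,3)→{3,8}; (3,8)→{4,8}; (4,2)→{2,5}; (5,5)→{3,5,7}; (6,1)→{1,2}. Safe: 6. Place at column 6.
Row 8: attacked by (1,7)→{7}; (2,3)→{3}; (3,8)→{3,8}; (4,2)→{2,6}; (5,5)→{2,5,8}; (6,1)→{1,3}; (7,6)→{5,6,7}. Safe: 4. Place at column 4.
Columns [7, 3, 8, 2, 5, 1, 6, 4], r−c [-6, -1, -5, 2, 0, 5, 1, 4], r+c [8, 5, 11, 6, 10, 7, 13, 12] are all distinct, so no two queens attack.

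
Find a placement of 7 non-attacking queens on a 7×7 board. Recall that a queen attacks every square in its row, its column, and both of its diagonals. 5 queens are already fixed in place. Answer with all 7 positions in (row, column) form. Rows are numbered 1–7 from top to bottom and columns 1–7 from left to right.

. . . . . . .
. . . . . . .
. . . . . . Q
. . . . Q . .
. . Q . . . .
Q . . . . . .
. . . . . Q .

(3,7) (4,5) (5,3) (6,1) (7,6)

Row 1: attacked by (3,7)→{5,7}; (4,5)→{2,5}; (5,3)→{3,7}; (6,1)→{1,6}; (7,6)→{6}. Safe: 4. Place at column 4.
Row 2: attacked by (1,4)→{3,4,5}; (3,7)→{6,7}; (4,5)→{3,5,7}; (5,3)→{3,6}; (6,1)→{1,5}; (7,6)→{1,6}. Safe: 2. Place at column 2.
Columns [4, 2, 7, 5, 3, 1, 6], r−c [-3, 0, -4, -1, 2, 5, 1], r+c [5, 4, 10, 9, 8, 7, 13] are all distinct, so no two queens attack.

(1,4) (2,2) (3,7) (4,5) (5,3) (6,1) (7,6)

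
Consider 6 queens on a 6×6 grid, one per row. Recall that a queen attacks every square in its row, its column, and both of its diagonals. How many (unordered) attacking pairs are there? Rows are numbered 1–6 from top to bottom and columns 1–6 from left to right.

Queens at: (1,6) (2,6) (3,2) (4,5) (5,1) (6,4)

Same column: (1,6)–(2,6) (column 6).
Total attacking pairs: 1.

1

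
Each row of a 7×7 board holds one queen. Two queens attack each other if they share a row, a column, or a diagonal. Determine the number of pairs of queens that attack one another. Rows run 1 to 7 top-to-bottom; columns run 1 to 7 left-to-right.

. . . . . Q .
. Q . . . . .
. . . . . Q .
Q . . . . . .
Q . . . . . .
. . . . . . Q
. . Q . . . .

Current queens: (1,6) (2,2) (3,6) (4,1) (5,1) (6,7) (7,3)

Same column: (1,6)–(3,6) (column 6); (4,1)–(5,1) (column 1).
Same diagonal: (5,1)–(7,3) (|5−7| = |1−3| = 2).
Total attacking pairs: 3.

3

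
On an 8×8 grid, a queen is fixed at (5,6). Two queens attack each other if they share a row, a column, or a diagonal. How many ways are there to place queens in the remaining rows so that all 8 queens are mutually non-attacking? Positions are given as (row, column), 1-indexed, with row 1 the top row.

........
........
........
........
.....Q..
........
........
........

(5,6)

Branch on row 1: col 1 → 0; col 3 → 2; col 4 → 6; col 5 → 0; col 7 → 3; col 8 → 1.
Sum: 0 + 2 + 6 + 0 + 3 + 1 = 12.

12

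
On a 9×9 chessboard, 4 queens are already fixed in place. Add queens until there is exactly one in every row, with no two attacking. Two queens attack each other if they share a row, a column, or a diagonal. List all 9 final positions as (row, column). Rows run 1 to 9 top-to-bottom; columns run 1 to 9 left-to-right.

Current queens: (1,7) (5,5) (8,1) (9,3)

Row 2: attacked by (1,7)→{6,7,8}; (5,5)→{2,5,8}; (8,1)→{1,7}; (9,3)→{3}. Safe: 4, 9. Place at column 9.
Row 3: attacked by (1,7)→{5,7,9}; (2,9)→{8,9}; (5,5)→{3,5,7}; (8,1)→{1,6}; (9,3)→{3,9}. Safe: 2, 4. Place at column 4.
Row 4: attacked by (1,7)→{4,7}; (2,9)→{7,9}; (3,4)→{3,4,5}; (5,5)→{4,5,6}; (8,1)→{1,5}; (9,3)→{3,8}. Safe: 2. Place at column 2.
Row 6: attacked by (1,7)→{2,7}; (2,9)→{5,9}; (3,4)→{1,4,7}; (4,2)→{2,4}; (5,5)→{4,5,6}; (8,1)→{1,3}; (9,3)→{3,6}. Safe: 8. Place at column 8.
Row 7: attacked by (1,7)→{1,7}; (2,9)→{4,9}; (3,4)→{4,8}; (4,2)→{2,5}; (5,5)→{3,5,7}; (6,8)→{7,8,9}; (8,1)→{1,2}; (9,3)→{1,3,5}. Safe: 6. Place at column 6.
Columns [7, 9, 4, 2, 5, 8, 6, 1, 3], r−c [-6, -7, -1, 2, 0, -2, 1, 7, 6], r+c [8, 11, 7, 6, 10, 14, 13, 9, 12] are all distinct, so no two queens attack.

(1,7) (2,9) (3,4) (4,2) (5,5) (6,8) (7,6) (8,1) (9,3)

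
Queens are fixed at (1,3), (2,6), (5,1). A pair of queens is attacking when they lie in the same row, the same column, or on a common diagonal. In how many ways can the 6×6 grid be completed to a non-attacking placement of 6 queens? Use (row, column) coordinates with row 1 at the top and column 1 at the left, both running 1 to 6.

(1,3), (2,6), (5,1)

Branch on row 3: col 2 → 1; col 4 → 0.
Sum: 1 + 0 = 1.

1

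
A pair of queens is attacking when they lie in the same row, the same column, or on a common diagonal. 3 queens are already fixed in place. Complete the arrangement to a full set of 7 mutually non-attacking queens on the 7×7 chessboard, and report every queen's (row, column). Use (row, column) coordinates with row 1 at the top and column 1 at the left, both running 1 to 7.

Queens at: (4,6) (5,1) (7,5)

(1,7) (2,2) (3,4) (4,6) (5,1) (6,3) (7,5)

Row 1: attacked by (4,6)→{3,6}; (5,1)→{1,5}; (7,5)→{5}. Safe: 2, 4, 7. Place at column 7.
Row 2: attacked by (1,7)→{6,7}; (4,6)→{4,6}; (5,1)→{1,4}; (7,5)→{5}. Safe: 2, 3. Place at column 2.
Row 3: attacked by (1,7)→{5,7}; (2,2)→{1,2,3}; (4,6)→{5,6,7}; (5,1)→{1,3}; (7,5)→{1,5}. Safe: 4. Place at column 4.
Row 6: attacked by (1,7)→{2,7}; (2,2)→{2,6}; (3,4)→{1,4,7}; (4,6)→{4,6}; (5,1)→{1,2}; (7,5)→{4,5,6}. Safe: 3. Place at column 3.
Columns [7, 2, 4, 6, 1, 3, 5], r−c [-6, 0, -1, -2, 4, 3, 2], r+c [8, 4, 7, 10, 6, 9, 12] are all distinct, so no two queens attack.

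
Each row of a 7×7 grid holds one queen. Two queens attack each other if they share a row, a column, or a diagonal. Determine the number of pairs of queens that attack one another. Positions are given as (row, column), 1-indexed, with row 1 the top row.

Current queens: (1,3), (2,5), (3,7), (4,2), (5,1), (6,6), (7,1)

2

Same column: (5,1)–(7,1) (column 1).
Same diagonal: (4,2)–(5,1) (|4−5| = |2−1| = 1).
Total attacking pairs: 2.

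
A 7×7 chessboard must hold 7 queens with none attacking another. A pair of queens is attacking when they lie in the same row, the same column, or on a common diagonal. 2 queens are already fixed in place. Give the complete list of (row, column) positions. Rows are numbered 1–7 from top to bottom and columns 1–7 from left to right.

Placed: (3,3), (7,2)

(1,7) (2,5) (3,3) (4,1) (5,6) (6,4) (7,2)

Row 1: attacked by (3,3)→{1,3,5}; (7,2)→{2}. Safe: 4, 6, 7. Place at column 7.
Row 2: attacked by (1,7)→{6,7}; (3,3)→{2,3,4}; (7,2)→{2,7}. Safe: 1, 5. Place at column 5.
Row 4: attacked by (1,7)→{4,7}; (2,5)→{3,5,7}; (3,3)→{2,3,4}; (7,2)→{2,5}. Safe: 1, 6. Place at column 1.
Row 5: attacked by (1,7)→{3,7}; (2,5)→{2,5}; (3,3)→{1,3,5}; (4,1)→{1,2}; (7,2)→{2,4}. Safe: 6. Place at column 6.
Row 6: attacked by (1,7)→{2,7}; (2,5)→{1,5}; (3,3)→{3,6}; (4,1)→{1,3}; (5,6)→{5,6,7}; (7,2)→{1,2,3}. Safe: 4. Place at column 4.
Columns [7, 5, 3, 1, 6, 4, 2], r−c [-6, -3, 0, 3, -1, 2, 5], r+c [8, 7, 6, 5, 11, 10, 9] are all distinct, so no two queens attack.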